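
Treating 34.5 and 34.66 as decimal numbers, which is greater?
34.66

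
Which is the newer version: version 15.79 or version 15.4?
version 15.79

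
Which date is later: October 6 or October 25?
October 25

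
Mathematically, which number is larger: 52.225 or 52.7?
52.7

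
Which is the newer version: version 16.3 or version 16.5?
version 16.5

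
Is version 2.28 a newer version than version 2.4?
Yes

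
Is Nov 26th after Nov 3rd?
Yes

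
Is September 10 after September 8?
Yes. Day 10 comes after day 8 in September — this is a date comparison, not a decimal one (the decimal 9.10 would be smaller than 9.8).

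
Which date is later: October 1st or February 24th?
October 1st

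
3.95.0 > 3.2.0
True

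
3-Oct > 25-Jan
True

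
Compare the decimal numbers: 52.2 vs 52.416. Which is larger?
52.416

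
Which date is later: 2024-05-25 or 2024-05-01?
2024-05-25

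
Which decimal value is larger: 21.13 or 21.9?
21.9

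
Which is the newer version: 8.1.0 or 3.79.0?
8.1.0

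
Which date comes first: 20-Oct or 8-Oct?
8-Oct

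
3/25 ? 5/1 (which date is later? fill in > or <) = <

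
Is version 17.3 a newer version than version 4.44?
Yes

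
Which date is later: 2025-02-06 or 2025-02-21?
2025-02-21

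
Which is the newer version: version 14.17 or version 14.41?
version 14.41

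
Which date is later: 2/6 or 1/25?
2/6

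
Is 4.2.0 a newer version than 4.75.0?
No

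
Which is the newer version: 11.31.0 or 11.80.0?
11.80.0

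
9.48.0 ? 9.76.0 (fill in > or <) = <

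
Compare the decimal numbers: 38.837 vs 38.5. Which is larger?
38.837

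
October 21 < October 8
False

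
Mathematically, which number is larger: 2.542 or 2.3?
2.542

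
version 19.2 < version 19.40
True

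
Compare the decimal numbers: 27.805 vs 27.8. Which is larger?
27.805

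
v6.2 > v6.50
False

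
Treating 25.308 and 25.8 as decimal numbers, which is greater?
25.8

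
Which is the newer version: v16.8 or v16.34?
v16.34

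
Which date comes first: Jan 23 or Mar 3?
Jan 23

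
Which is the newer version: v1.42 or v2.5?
v2.5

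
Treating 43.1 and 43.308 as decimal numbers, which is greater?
43.308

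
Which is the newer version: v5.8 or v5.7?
v5.8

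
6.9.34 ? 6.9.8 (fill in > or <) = >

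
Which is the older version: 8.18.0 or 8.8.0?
8.8.0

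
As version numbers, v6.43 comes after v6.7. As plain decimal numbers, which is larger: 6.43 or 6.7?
6.7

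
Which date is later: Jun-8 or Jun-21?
Jun-21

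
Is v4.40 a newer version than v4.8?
Yes. Version numbers are compared segment by segment as integers, not as decimals: minor version 40 > 8, so v4.40 > v4.8 (even though the decimal 4.40 < 4.8).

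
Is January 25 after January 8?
Yes. Day 25 comes after day 8 in January — this is a date comparison, not a decimal one (the decimal 1.25 would be smaller than 1.8).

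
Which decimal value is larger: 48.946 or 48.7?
48.946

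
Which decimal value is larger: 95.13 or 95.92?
95.92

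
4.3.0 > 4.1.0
True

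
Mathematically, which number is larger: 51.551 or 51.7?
51.7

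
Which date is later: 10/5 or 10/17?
10/17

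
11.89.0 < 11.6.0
False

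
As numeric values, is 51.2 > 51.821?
False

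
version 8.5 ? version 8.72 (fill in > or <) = <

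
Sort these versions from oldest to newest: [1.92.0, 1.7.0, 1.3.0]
[1.3.0, 1.7.0, 1.92.0]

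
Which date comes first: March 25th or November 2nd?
March 25th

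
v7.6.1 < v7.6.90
True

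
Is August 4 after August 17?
No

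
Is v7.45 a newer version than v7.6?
Yes. Version numbers are compared segment by segment as integers, not as decimals: minor version 45 > 6, so v7.45 > v7.6 (even though the decimal 7.45 < 7.6).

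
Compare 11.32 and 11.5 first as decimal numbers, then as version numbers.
As decimals: 11.32 < 11.5. As versions: v11.32 > v11.5 (minor version 32 > 5).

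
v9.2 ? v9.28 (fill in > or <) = <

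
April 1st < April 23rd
True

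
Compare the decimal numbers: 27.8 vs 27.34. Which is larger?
27.8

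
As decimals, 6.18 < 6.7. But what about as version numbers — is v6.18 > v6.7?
True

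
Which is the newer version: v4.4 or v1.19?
v4.4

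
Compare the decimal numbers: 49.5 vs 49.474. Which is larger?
49.5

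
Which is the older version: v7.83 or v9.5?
v7.83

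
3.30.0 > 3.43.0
False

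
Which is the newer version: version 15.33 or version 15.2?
version 15.33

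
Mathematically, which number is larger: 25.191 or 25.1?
25.191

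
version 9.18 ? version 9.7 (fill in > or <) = >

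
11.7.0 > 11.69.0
False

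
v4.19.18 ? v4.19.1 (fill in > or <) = >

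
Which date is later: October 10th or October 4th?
October 10th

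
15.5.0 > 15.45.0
False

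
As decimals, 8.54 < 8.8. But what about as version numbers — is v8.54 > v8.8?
True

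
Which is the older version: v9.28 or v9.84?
v9.28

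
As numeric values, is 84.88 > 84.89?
False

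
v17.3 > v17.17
False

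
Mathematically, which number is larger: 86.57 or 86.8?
86.8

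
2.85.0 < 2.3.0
False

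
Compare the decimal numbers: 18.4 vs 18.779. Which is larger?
18.779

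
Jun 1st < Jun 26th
True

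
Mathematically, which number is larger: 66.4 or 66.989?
66.989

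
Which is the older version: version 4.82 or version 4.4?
version 4.4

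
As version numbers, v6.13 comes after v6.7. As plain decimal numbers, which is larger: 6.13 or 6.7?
6.7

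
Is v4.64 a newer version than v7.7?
No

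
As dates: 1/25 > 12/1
False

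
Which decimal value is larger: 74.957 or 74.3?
74.957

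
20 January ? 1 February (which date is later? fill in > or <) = <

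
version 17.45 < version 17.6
False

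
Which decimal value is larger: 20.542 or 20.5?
20.542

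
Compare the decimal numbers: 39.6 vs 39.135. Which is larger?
39.6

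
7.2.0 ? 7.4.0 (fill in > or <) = <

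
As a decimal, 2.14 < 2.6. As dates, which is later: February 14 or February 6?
February 14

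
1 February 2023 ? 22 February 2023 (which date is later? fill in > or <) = <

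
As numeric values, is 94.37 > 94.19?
True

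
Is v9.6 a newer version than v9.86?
No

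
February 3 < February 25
True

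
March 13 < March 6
False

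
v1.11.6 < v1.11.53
True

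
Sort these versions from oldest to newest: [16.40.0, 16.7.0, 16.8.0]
[16.7.0, 16.8.0, 16.40.0]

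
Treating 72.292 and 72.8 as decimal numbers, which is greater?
72.8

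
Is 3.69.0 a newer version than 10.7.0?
No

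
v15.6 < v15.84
True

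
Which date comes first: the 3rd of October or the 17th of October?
the 3rd of October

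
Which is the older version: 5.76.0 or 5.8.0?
5.8.0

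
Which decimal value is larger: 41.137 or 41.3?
41.3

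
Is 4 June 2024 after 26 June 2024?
No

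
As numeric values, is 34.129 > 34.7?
False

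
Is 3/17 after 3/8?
Yes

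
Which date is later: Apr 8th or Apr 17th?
Apr 17th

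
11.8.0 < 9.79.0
False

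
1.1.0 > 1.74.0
False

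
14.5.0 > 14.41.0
False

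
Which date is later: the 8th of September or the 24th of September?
the 24th of September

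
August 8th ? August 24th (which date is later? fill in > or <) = <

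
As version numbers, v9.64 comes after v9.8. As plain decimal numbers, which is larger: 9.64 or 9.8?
9.8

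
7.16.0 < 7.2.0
False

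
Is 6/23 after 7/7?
No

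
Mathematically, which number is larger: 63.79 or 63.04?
63.79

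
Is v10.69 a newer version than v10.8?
Yes. Version numbers are compared segment by segment as integers, not as decimals: minor version 69 > 8, so v10.69 > v10.8 (even though the decimal 10.69 < 10.8).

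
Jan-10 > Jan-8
True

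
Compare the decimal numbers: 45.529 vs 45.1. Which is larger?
45.529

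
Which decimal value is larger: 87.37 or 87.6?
87.6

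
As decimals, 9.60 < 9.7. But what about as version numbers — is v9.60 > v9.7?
True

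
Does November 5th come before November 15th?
Yes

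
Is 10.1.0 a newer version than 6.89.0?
Yes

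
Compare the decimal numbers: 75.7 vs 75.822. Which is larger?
75.822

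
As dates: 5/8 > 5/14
False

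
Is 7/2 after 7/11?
No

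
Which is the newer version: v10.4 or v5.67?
v10.4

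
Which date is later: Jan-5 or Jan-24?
Jan-24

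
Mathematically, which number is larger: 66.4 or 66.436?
66.436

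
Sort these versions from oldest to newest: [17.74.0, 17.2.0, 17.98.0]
[17.2.0, 17.74.0, 17.98.0]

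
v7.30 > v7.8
True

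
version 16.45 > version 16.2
True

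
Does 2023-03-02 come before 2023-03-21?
Yes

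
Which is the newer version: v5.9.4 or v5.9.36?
v5.9.36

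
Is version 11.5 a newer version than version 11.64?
No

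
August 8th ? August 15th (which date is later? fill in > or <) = <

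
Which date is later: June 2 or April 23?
June 2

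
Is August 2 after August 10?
No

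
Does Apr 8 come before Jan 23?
No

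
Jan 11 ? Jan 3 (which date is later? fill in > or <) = >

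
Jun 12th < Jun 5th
False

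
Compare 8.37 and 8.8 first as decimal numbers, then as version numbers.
As decimals: 8.37 < 8.8. As versions: v8.37 > v8.8 (minor version 37 > 8).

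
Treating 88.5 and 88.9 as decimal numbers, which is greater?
88.9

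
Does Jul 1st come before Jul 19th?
Yes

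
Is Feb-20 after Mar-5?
No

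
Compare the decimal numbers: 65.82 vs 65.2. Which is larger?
65.82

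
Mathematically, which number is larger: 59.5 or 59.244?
59.5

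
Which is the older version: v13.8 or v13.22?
v13.8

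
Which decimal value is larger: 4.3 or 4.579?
4.579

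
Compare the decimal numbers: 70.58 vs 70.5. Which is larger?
70.58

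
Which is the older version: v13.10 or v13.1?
v13.1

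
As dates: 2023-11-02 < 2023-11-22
True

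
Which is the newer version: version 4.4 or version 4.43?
version 4.43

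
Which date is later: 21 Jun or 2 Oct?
2 Oct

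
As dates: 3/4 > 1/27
True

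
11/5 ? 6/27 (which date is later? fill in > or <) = >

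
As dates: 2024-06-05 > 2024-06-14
False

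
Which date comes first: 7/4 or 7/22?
7/4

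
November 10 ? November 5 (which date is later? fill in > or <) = >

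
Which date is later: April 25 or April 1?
April 25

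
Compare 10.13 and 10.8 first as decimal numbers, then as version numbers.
As decimals: 10.13 < 10.8. As versions: v10.13 > v10.8 (minor version 13 > 8).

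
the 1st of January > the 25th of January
False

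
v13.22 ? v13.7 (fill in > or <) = >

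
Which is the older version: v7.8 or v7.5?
v7.5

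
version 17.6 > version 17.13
False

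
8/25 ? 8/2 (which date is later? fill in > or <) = >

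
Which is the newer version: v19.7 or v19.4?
v19.7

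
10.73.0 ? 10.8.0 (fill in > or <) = >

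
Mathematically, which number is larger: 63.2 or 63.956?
63.956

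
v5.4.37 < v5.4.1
False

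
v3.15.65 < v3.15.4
False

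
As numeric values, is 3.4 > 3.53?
False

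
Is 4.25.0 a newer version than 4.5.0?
Yes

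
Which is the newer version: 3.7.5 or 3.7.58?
3.7.58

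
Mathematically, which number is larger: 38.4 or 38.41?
38.41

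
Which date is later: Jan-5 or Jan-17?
Jan-17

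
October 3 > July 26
True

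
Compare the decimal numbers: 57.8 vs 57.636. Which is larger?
57.8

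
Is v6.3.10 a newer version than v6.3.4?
Yes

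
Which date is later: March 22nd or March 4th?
March 22nd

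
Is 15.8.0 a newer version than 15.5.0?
Yes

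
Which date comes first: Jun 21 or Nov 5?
Jun 21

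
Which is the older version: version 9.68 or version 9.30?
version 9.30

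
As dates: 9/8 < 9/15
True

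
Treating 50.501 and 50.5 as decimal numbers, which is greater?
50.501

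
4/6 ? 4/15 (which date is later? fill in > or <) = <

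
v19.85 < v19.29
False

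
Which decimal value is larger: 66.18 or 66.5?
66.5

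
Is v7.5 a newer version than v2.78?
Yes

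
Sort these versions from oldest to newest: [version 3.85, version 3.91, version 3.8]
[version 3.8, version 3.85, version 3.91]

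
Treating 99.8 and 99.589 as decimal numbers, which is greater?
99.8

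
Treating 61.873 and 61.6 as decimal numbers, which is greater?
61.873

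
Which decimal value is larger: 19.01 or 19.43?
19.43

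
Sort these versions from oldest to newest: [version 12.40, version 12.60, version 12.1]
[version 12.1, version 12.40, version 12.60]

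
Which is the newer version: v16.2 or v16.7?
v16.7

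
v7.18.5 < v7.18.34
True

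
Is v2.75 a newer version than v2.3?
Yes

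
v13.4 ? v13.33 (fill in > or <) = <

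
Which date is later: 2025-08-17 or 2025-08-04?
2025-08-17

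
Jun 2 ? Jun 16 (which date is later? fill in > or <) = <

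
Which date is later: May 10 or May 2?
May 10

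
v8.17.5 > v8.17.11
False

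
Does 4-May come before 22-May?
Yes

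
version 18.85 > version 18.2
True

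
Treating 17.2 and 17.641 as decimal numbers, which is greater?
17.641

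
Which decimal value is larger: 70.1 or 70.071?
70.1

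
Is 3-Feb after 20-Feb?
No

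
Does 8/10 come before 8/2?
No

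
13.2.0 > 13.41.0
False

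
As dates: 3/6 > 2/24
True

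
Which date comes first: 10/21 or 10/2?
10/2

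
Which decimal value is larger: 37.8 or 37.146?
37.8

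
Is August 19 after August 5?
Yes. Day 19 comes after day 5 in August — this is a date comparison, not a decimal one (the decimal 8.19 would be smaller than 8.5).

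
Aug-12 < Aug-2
False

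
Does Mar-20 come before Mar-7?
No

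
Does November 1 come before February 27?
No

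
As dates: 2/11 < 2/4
False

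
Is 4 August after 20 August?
No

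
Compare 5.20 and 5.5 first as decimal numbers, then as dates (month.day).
As decimals: 5.20 < 5.5. As dates: 5/20 is later than 5/5 (day 20 > day 5).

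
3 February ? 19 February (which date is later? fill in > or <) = <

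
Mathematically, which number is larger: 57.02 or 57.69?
57.69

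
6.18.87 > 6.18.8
True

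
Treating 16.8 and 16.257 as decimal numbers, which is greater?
16.8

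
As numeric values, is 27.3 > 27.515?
False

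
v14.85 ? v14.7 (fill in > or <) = >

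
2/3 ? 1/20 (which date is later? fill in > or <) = >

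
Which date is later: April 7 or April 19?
April 19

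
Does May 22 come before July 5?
Yes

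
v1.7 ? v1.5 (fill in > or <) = >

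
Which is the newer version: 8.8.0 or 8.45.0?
8.45.0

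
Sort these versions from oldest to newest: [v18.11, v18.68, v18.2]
[v18.2, v18.11, v18.68]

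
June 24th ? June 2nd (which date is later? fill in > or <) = >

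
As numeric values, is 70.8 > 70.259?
True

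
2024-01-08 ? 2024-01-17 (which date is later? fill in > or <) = <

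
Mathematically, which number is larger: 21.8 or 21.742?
21.8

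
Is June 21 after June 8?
Yes. Day 21 comes after day 8 in June — this is a date comparison, not a decimal one (the decimal 6.21 would be smaller than 6.8).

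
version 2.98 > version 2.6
True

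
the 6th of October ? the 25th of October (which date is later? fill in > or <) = <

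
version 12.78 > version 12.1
True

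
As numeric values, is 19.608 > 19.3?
True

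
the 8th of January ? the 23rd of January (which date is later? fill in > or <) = <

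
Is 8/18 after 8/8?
Yes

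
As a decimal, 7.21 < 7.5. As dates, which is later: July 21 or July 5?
July 21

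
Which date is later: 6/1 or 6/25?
6/25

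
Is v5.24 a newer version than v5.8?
Yes. Version numbers are compared segment by segment as integers, not as decimals: minor version 24 > 8, so v5.24 > v5.8 (even though the decimal 5.24 < 5.8).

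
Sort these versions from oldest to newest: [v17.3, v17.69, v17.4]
[v17.3, v17.4, v17.69]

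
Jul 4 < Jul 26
True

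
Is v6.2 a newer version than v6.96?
No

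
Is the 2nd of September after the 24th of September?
No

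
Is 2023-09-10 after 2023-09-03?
Yes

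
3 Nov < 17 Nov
True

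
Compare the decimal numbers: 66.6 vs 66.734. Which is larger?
66.734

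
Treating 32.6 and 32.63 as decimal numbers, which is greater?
32.63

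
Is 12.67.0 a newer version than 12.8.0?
Yes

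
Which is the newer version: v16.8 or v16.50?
v16.50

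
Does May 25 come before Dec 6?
Yes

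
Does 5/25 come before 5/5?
No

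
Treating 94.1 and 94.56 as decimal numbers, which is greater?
94.56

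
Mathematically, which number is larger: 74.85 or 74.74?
74.85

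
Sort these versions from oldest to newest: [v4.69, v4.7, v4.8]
[v4.7, v4.8, v4.69]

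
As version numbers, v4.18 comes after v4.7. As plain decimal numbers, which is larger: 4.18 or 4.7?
4.7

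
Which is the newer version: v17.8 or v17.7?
v17.8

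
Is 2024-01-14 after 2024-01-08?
Yes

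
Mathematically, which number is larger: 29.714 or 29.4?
29.714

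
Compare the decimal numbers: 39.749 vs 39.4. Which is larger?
39.749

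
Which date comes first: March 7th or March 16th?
March 7th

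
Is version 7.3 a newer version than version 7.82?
No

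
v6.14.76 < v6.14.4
False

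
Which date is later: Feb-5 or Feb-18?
Feb-18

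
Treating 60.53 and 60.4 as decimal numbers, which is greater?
60.53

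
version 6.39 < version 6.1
False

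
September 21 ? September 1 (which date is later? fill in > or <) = >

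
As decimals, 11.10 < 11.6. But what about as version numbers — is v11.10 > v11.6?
True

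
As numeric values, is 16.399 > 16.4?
False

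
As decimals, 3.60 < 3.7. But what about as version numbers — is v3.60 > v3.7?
True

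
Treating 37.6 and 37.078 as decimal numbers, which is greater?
37.6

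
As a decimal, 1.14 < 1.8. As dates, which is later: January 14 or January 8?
January 14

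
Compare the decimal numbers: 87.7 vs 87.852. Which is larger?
87.852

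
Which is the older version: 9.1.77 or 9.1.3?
9.1.3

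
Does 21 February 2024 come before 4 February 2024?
No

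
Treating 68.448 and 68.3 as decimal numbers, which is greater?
68.448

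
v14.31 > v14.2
True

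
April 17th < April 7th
False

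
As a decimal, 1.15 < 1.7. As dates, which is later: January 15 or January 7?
January 15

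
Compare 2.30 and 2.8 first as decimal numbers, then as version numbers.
As decimals: 2.30 < 2.8. As versions: v2.30 > v2.8 (minor version 30 > 8).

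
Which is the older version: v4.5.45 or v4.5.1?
v4.5.1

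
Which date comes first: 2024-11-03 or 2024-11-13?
2024-11-03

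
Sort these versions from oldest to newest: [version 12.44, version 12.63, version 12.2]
[version 12.2, version 12.44, version 12.63]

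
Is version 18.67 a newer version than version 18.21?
Yes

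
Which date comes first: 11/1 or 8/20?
8/20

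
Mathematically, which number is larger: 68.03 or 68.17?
68.17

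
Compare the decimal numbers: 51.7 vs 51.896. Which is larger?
51.896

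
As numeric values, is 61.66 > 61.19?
True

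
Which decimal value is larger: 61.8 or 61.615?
61.8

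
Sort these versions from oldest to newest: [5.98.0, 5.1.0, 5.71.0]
[5.1.0, 5.71.0, 5.98.0]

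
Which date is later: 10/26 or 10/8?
10/26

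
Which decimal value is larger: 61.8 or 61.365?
61.8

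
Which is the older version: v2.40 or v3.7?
v2.40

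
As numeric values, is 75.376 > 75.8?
False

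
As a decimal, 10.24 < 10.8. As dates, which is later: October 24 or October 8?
October 24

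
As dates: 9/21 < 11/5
True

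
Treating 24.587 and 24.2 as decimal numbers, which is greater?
24.587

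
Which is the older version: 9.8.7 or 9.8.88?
9.8.7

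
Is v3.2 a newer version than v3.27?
No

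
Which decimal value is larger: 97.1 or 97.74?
97.74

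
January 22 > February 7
False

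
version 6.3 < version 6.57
True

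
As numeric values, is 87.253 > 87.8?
False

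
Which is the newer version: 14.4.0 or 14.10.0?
14.10.0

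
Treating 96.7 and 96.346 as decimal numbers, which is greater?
96.7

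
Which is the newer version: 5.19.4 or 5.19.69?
5.19.69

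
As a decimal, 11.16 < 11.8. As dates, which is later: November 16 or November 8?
November 16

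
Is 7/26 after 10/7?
No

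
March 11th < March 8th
False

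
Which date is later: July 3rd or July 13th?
July 13th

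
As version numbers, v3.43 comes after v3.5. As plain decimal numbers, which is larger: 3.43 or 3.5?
3.5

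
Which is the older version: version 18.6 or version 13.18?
version 13.18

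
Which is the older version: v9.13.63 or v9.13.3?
v9.13.3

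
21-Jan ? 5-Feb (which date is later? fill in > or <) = <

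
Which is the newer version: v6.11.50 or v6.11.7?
v6.11.50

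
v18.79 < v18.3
False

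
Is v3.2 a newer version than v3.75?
No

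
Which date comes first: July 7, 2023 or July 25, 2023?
July 7, 2023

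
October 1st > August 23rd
True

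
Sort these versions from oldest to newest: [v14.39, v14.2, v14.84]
[v14.2, v14.39, v14.84]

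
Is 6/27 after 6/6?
Yes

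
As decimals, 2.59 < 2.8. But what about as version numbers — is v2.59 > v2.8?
True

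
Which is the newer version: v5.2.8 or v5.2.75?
v5.2.75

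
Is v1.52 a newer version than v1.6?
Yes. Version numbers are compared segment by segment as integers, not as decimals: minor version 52 > 6, so v1.52 > v1.6 (even though the decimal 1.52 < 1.6).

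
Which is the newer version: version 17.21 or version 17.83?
version 17.83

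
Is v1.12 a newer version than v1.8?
Yes. Version numbers are compared segment by segment as integers, not as decimals: minor version 12 > 8, so v1.12 > v1.8 (even though the decimal 1.12 < 1.8).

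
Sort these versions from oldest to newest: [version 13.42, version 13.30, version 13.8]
[version 13.8, version 13.30, version 13.42]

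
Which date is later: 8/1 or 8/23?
8/23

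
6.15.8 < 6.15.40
True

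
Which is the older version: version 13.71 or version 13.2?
version 13.2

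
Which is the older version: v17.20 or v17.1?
v17.1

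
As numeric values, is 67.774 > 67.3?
True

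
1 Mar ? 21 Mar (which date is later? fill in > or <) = <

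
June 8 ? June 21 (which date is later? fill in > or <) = <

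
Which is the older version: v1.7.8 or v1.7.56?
v1.7.8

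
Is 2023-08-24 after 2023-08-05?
Yes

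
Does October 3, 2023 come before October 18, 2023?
Yes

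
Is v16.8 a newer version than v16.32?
No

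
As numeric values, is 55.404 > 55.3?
True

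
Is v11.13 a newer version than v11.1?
Yes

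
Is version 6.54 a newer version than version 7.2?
No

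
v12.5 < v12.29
True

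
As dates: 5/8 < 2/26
False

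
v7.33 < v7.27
False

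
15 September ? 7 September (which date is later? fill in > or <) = >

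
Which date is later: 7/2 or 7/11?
7/11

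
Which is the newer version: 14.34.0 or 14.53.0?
14.53.0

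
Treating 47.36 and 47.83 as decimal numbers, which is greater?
47.83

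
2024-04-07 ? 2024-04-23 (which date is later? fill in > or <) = <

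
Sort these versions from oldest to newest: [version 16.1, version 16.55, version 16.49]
[version 16.1, version 16.49, version 16.55]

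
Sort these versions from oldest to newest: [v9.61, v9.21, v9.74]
[v9.21, v9.61, v9.74]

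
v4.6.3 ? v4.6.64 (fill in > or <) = <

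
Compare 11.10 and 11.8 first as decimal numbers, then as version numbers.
As decimals: 11.10 < 11.8. As versions: v11.10 > v11.8 (minor version 10 > 8).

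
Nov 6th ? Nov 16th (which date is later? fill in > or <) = <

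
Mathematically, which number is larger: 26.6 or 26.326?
26.6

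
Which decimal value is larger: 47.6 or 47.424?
47.6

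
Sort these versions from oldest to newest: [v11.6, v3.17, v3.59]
[v3.17, v3.59, v11.6]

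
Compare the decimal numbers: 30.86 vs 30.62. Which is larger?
30.86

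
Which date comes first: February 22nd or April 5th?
February 22nd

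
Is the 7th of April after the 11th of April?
No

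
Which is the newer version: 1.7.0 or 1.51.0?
1.51.0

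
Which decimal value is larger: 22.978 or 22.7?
22.978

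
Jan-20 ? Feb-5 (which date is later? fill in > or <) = <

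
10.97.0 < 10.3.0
False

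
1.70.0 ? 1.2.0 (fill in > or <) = >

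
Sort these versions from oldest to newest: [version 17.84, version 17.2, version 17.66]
[version 17.2, version 17.66, version 17.84]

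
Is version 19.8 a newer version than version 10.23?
Yes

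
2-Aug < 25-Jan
False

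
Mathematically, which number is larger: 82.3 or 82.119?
82.3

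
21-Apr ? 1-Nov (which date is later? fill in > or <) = <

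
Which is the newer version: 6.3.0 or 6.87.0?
6.87.0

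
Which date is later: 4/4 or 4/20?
4/20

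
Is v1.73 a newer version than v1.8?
Yes. Version numbers are compared segment by segment as integers, not as decimals: minor version 73 > 8, so v1.73 > v1.8 (even though the decimal 1.73 < 1.8).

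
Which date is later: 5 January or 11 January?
11 January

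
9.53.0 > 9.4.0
True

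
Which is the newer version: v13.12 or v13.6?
v13.12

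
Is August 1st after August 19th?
No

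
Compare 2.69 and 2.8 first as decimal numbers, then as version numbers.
As decimals: 2.69 < 2.8. As versions: v2.69 > v2.8 (minor version 69 > 8).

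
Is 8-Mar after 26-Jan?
Yes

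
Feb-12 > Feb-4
True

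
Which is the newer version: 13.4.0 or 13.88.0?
13.88.0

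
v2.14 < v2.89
True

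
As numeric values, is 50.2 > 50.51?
False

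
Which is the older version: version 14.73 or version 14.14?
version 14.14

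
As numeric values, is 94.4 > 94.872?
False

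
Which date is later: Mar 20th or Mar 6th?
Mar 20th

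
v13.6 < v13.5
False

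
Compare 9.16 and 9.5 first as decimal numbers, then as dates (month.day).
As decimals: 9.16 < 9.5. As dates: 9/16 is later than 9/5 (day 16 > day 5).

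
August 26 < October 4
True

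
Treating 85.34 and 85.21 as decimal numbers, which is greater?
85.34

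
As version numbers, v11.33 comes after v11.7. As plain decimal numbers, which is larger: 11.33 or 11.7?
11.7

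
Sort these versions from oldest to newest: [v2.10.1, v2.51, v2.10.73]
[v2.10.1, v2.10.73, v2.51]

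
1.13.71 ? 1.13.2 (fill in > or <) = >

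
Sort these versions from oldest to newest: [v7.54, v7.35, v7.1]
[v7.1, v7.35, v7.54]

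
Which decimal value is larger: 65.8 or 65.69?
65.8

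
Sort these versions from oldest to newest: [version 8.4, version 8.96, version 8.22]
[version 8.4, version 8.22, version 8.96]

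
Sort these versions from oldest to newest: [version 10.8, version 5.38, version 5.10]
[version 5.10, version 5.38, version 10.8]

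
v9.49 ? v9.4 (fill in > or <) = >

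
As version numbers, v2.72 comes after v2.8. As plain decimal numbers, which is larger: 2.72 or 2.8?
2.8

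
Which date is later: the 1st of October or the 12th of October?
the 12th of October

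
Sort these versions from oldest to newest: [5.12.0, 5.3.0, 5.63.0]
[5.3.0, 5.12.0, 5.63.0]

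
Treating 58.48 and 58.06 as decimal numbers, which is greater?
58.48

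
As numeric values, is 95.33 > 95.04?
True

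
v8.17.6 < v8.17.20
True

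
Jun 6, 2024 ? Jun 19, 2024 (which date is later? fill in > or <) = <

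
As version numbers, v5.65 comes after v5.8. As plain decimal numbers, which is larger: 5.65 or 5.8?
5.8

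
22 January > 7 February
False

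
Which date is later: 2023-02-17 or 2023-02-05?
2023-02-17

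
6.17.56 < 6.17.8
False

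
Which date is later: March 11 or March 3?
March 11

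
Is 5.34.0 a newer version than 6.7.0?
No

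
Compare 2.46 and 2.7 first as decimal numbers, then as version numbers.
As decimals: 2.46 < 2.7. As versions: v2.46 > v2.7 (minor version 46 > 7).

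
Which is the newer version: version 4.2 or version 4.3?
version 4.3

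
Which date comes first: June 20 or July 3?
June 20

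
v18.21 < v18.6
False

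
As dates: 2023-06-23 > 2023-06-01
True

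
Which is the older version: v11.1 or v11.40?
v11.1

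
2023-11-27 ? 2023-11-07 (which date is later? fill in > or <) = >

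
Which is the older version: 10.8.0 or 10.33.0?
10.8.0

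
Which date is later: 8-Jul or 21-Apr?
8-Jul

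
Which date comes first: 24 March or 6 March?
6 March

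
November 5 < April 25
False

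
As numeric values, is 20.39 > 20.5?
False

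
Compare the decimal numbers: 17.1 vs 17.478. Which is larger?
17.478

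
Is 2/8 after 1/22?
Yes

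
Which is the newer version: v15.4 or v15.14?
v15.14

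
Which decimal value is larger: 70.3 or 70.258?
70.3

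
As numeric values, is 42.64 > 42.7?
False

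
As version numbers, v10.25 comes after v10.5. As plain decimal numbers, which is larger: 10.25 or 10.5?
10.5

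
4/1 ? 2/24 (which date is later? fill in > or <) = >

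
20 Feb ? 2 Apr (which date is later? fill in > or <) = <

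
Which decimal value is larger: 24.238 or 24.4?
24.4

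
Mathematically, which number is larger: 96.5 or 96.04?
96.5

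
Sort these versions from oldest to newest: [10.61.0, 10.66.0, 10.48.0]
[10.48.0, 10.61.0, 10.66.0]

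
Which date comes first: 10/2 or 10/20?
10/2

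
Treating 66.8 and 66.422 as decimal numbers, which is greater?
66.8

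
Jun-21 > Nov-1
False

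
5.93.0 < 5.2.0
False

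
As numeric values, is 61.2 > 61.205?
False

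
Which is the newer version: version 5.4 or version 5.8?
version 5.8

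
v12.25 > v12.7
True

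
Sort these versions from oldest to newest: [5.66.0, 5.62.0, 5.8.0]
[5.8.0, 5.62.0, 5.66.0]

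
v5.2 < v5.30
True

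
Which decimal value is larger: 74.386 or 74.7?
74.7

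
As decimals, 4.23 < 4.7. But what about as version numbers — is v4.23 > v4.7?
True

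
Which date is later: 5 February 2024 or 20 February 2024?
20 February 2024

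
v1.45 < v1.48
True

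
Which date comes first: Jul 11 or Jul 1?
Jul 1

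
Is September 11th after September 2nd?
Yes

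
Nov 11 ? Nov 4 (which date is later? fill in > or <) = >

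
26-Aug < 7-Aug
False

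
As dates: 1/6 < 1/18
True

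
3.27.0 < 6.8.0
True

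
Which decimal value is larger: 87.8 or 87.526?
87.8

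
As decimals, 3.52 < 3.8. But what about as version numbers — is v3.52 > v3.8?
True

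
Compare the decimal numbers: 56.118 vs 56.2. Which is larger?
56.2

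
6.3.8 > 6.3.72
False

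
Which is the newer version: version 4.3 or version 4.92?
version 4.92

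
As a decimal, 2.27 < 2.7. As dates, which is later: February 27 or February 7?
February 27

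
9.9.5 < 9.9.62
True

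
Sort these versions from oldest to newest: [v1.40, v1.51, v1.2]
[v1.2, v1.40, v1.51]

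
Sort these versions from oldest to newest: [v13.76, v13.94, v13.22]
[v13.22, v13.76, v13.94]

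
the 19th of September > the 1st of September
True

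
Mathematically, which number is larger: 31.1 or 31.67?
31.67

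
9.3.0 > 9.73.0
False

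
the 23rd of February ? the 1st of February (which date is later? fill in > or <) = >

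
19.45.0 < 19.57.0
True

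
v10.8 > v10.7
True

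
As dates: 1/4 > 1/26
False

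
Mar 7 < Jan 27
False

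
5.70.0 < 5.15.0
False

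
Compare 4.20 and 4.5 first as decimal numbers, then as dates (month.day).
As decimals: 4.20 < 4.5. As dates: 4/20 is later than 4/5 (day 20 > day 5).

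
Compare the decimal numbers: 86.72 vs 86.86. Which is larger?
86.86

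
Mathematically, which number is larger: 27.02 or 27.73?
27.73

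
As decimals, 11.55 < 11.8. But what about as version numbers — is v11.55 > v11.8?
True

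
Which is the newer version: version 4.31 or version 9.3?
version 9.3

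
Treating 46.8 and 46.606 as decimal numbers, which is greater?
46.8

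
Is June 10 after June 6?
Yes. Day 10 comes after day 6 in June — this is a date comparison, not a decimal one (the decimal 6.10 would be smaller than 6.6).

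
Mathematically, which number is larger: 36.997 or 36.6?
36.997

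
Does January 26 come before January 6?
No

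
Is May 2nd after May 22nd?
No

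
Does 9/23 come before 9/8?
No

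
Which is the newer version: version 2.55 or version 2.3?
version 2.55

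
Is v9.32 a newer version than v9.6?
Yes. Version numbers are compared segment by segment as integers, not as decimals: minor version 32 > 6, so v9.32 > v9.6 (even though the decimal 9.32 < 9.6).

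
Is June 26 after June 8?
Yes. Day 26 comes after day 8 in June — this is a date comparison, not a decimal one (the decimal 6.26 would be smaller than 6.8).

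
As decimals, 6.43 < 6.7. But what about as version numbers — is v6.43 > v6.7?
True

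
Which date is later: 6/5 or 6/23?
6/23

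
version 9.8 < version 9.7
False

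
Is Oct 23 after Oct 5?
Yes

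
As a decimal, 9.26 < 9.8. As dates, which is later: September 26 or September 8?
September 26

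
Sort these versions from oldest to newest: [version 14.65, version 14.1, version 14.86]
[version 14.1, version 14.65, version 14.86]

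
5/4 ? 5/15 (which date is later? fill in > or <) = <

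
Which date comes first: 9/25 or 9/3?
9/3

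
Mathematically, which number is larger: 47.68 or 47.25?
47.68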